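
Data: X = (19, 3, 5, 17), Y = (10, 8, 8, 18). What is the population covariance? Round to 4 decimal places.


Cov = (1/n)*sum((xi-xbar)(yi-ybar))
n = 4, xbar = 44/4 = 11, ybar = 44/4 = 11
sum((xi-xbar)(yi-ybar)) = 76
Cov = 76 / 4 = 19

19.0000


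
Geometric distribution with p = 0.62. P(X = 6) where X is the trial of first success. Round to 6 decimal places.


P = (1-p)^(k-1) * p
(1-p)^(k-1) = 0.38^5 ≈ 0.007923517
P = 0.007923517 * 0.62 ≈ 0.004912580

0.004913


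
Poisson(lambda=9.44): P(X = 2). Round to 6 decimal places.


P = e^(-lam) * lam^k / k!
e^(-9.44) ≈ 0.00007948041
lam^k = 9.44^2 = 89.1136
k! = 2! = 2
P = 0.00007948041 * 89.1136 / 2 ≈ 0.003541

0.003541


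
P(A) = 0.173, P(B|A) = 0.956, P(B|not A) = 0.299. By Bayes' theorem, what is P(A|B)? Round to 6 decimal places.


P(A|B) = P(B|A)*P(A) / P(B), P(B) = P(B|A)*P(A) + P(B|not A)*P(not A)
P(B|A)*P(A) = 0.956 * 0.173 = 0.165388
P(B|not A)*P(not A) = 0.299 * 0.827 = 0.247273
P(B) = 0.165388 + 0.247273 = 0.412661
P(A|B) = 0.165388 / 0.412661 ≈ 0.40078418

0.400784


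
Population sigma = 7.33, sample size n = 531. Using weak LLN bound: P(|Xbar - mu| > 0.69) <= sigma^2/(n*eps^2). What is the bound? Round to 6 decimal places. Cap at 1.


bound = min(1, sigma^2/(n*eps^2))
sigma^2 = 7.33^2 = 53.7289
n*eps^2 = 531 * 0.69^2 = 531 * 0.4761 = 252.8091
sigma^2/(n*eps^2) = 53.7289 / 252.8091 ≈ 0.21252756

0.212528


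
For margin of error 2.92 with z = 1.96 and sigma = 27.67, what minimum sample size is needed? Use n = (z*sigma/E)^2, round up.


z*sigma/E = 1.96 * 27.67 / 2.92 = 135583/7300 ≈ 18.573014
(z*sigma/E)^2 ≈ 344.956838
round up: n = 345

345


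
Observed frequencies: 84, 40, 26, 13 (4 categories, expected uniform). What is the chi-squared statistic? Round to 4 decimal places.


chi2 = sum((O-E)^2/E), E = total/4
total = 163, E = 163/4 = 40.75
(84 - 40.75)^2 / 40.75 = 1870.5625 / 40.75 = 29929/652 ≈ 45.903374
(40 - 40.75)^2 / 40.75 = 0.5625 / 40.75 = 9/652 ≈ 0.013804
(26 - 40.75)^2 / 40.75 = 217.5625 / 40.75 = 3481/652 ≈ 5.338957
(13 - 40.75)^2 / 40.75 = 770.0625 / 40.75 = 12321/652 ≈ 18.897239
chi2 = 11435/163 ≈ 70.153374

70.1534


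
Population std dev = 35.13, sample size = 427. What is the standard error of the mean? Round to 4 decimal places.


SE = sigma / sqrt(n)
sqrt(427) ≈ 20.663978
SE = 35.13 / 20.663978 ≈ 1.700060

1.7001


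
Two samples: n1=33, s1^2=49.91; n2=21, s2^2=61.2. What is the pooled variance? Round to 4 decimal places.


sp^2 = ((n1-1)*s1^2 + (n2-1)*s2^2)/(n1+n2-2)
(n1-1)*s1^2 = 32 * 49.91 = 1597.12
(n2-1)*s2^2 = 20 * 61.2 = 1224
numerator = 1597.12 + 1224 = 2821.12
n1+n2-2 = 52
sp^2 = 2821.12 / 52 = 17632/325 ≈ 54.252308

54.2523


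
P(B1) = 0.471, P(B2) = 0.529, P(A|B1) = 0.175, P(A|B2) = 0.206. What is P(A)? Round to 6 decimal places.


P(A) = P(A|B1)*P(B1) + P(A|B2)*P(B2)
P(A|B1)*P(B1) = 0.175 * 0.471 = 0.082425
P(A|B2)*P(B2) = 0.206 * 0.529 = 0.108974
P(A) = 0.082425 + 0.108974 = 0.191399

0.191399


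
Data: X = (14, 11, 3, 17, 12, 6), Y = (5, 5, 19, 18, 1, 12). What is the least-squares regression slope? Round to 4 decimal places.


b = sum((xi-xbar)(yi-ybar)) / sum((xi-xbar)^2)
n = 6, xbar = 63/6 = 10.5, ybar = 60/6 = 10
Sxy = sum((xi-xbar)(yi-ybar)) = -58
Sxx = sum((xi-xbar)^2) = 133.5
b = Sxy / Sxx = -116/267 ≈ -0.434457

-0.4345


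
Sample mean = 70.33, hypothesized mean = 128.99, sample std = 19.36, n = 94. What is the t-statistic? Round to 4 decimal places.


t = (xbar - mu0) / (s/sqrt(n))
xbar - mu0 = 70.33 - 128.99 = -58.66
sqrt(94) ≈ 9.69535971
s/sqrt(n) = 19.36 / 9.69535971 ≈ 1.99683153
t = -58.66 / 1.99683153 ≈ -29.376539

-29.3765


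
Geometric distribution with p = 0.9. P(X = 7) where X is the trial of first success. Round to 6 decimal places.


P = (1-p)^(k-1) * p
(1-p)^(k-1) = 0.1^6 = 0.000001
P = 0.000001 * 0.9 = 0.0000009

0.000001


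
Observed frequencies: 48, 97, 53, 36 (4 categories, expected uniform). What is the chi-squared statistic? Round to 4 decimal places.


chi2 = sum((O-E)^2/E), E = total/4
total = 234, E = 234/4 = 58.5
(48 - 58.5)^2 / 58.5 = 110.25 / 58.5 = 49/26 ≈ 1.884615
(97 - 58.5)^2 / 58.5 = 1482.25 / 58.5 = 5929/234 ≈ 25.337607
(53 - 58.5)^2 / 58.5 = 30.25 / 58.5 = 121/234 ≈ 0.517094
(36 - 58.5)^2 / 58.5 = 506.25 / 58.5 = 225/26 ≈ 8.653846
chi2 = 4258/117 ≈ 36.393162

36.3932


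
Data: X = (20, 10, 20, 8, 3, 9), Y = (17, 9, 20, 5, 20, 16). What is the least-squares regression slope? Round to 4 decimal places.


b = sum((xi-xbar)(yi-ybar)) / sum((xi-xbar)^2)
n = 6, xbar = 70/6 = 35/3 ≈ 11.666667, ybar = 87/6 = 14.5
Sxy = sum((xi-xbar)(yi-ybar)) = 59
Sxx = sum((xi-xbar)^2) = 712/3 ≈ 237.333333
b = Sxy / Sxx = 177/712 ≈ 0.248596

0.2486


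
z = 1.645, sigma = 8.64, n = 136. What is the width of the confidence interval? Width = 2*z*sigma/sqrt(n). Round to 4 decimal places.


width = 2*z*sigma/sqrt(n)
2*z*sigma = 2 * 1.645 * 8.64 = 28.4256
sqrt(136) ≈ 11.661904
width = 28.4256 / 11.661904 ≈ 2.437475

2.4375


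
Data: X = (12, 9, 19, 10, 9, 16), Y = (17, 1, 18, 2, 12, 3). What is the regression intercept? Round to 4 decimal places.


a = ybar - b*xbar, where b = sum((xi-xbar)(yi-ybar)) / sum((xi-xbar)^2)
n = 6, xbar = 75/6 = 12.5, ybar = 53/6 ≈ 8.833333
Sxy = sum((xi-xbar)(yi-ybar)) = 68.5
Sxx = sum((xi-xbar)^2) = 85.5
b = Sxy / Sxx = 137/171 ≈ 0.801170
a = 8.833333 - 0.801170 * 12.5 = -202/171 ≈ -1.181287

-1.1813


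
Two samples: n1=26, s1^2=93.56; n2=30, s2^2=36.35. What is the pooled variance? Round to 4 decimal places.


sp^2 = ((n1-1)*s1^2 + (n2-1)*s2^2)/(n1+n2-2)
(n1-1)*s1^2 = 25 * 93.56 = 2339
(n2-1)*s2^2 = 29 * 36.35 = 1054.15
numerator = 2339 + 1054.15 = 3393.15
n1+n2-2 = 54
sp^2 = 3393.15 / 54 = 22621/360 ≈ 62.836111

62.8361


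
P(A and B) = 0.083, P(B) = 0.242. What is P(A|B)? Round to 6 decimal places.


P(A|B) = P(A and B) / P(B) = 0.083 / 0.242 = 83/242 ≈ 0.34297521

0.342975


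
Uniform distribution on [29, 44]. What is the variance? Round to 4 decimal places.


Var = (b-a)^2 / 12
(b-a)^2 = (44 - 29)^2 = 225
Var = 225/12 = 18.75

18.7500


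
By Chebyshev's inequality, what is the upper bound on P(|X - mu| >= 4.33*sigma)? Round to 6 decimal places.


P <= 1/k^2
k^2 = 4.33^2 = 18.7489
1/k^2 = 1 / 18.7489 ≈ 0.05333646

0.053336


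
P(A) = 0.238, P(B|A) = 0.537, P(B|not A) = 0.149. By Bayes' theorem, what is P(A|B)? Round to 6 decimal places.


P(A|B) = P(B|A)*P(A) / P(B), P(B) = P(B|A)*P(A) + P(B|not A)*P(not A)
P(B|A)*P(A) = 0.537 * 0.238 = 0.127806
P(B|not A)*P(not A) = 0.149 * 0.762 = 0.113538
P(B) = 0.127806 + 0.113538 = 0.241344
P(A|B) = 0.127806 / 0.241344 ≈ 0.52955947

0.529559


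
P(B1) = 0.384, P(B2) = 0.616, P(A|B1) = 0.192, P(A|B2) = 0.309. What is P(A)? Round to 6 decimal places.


P(A) = P(A|B1)*P(B1) + P(A|B2)*P(B2)
P(A|B1)*P(B1) = 0.192 * 0.384 = 0.073728
P(A|B2)*P(B2) = 0.309 * 0.616 = 0.190344
P(A) = 0.073728 + 0.190344 = 0.264072

0.264072


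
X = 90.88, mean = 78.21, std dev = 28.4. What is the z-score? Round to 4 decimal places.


z = (X - mu) / sigma
X - mu = 90.88 - 78.21 = 12.67
z = 12.67 / 28.4 = 1267/2840 ≈ 0.446127

0.4461


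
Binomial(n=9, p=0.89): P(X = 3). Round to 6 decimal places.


P = C(n,k) * p^k * (1-p)^(n-k)
C(9,3) = 84
p^k = 0.89^3 = 0.704969
(1-p)^(n-k) = 0.11^6 = 0.000001771561
P = 84 * 0.704969 * 0.000001771561 ≈ 0.000105

0.000105


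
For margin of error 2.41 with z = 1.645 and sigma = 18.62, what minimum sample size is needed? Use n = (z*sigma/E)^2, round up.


z*sigma/E = 1.645 * 18.62 / 2.41 ≈ 12.709502
(z*sigma/E)^2 ≈ 161.531443
round up: n = 162

162


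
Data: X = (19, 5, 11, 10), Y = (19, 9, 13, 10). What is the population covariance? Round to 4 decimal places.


Cov = (1/n)*sum((xi-xbar)(yi-ybar))
n = 4, xbar = 45/4 = 11.25, ybar = 51/4 = 12.75
sum((xi-xbar)(yi-ybar)) = 75.25
Cov = 75.25 / 4 = 18.8125

18.8125


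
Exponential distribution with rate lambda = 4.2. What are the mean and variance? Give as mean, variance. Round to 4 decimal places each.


mean = 1/lam, var = 1/lam^2
mean = 1 / 4.2 = 5/21 ≈ 0.238095
lam^2 = 4.2^2 = 17.64
var = 1 / 17.64 = 25/441 ≈ 0.056689

0.2381, 0.0567


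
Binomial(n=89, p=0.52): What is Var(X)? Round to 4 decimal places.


Var = n*p*(1-p) = 89 * 0.52 * 0.48 = 22.2144

22.2144


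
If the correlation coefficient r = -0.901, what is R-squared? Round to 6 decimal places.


R^2 = r^2 = (-0.901)^2 = 0.811801

0.811801


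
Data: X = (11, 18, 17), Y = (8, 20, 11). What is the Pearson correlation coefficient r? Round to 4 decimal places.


r = sum((xi-xbar)(yi-ybar)) / sqrt(sum((xi-xbar)^2) * sum((yi-ybar)^2))
n = 3, xbar = 46/3 ≈ 15.333333, ybar = 39/3 = 13
Sxy = sum((xi-xbar)(yi-ybar)) = 37
Sxx = sum((xi-xbar)^2) = 86/3 ≈ 28.666667
Syy = sum((yi-ybar)^2) = 78
sqrt(Sxx*Syy) ≈ 47.286362
r = Sxy / sqrt(Sxx*Syy) = 37 / 47.286362 ≈ 0.782467

0.7825


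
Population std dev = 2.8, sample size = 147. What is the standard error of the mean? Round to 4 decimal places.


SE = sigma / sqrt(n)
sqrt(147) ≈ 12.124356
SE = 2.8 / 12.124356 ≈ 0.230940

0.2309


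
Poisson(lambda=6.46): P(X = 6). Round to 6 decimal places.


P = e^(-lam) * lam^k / k!
e^(-6.46) ≈ 0.001564796
lam^k = 6.46^6 ≈ 72676.684723
k! = 6! = 720
P = 0.001564796 * 72676.684723 / 720 ≈ 0.157950

0.157950


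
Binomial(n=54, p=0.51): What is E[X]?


E[X] = n*p = 54 * 0.51 = 27.54

27.54


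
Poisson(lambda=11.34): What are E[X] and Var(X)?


E[X] = Var(X) = lambda = 11.34

11.34, 11.34


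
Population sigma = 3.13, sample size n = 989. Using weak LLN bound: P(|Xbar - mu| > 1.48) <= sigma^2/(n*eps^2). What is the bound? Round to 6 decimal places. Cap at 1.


bound = min(1, sigma^2/(n*eps^2))
sigma^2 = 3.13^2 = 9.7969
n*eps^2 = 989 * 1.48^2 = 989 * 2.1904 = 2166.3056
sigma^2/(n*eps^2) = 9.7969 / 2166.3056 ≈ 0.00452240

0.004522


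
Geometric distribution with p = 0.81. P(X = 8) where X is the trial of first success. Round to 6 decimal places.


P = (1-p)^(k-1) * p
(1-p)^(k-1) = 0.19^7 ≈ 0.000008938717
P = 0.000008938717 * 0.81 ≈ 0.000007240361

0.000007


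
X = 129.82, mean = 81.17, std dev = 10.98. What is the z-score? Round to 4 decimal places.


z = (X - mu) / sigma
X - mu = 129.82 - 81.17 = 48.65
z = 48.65 / 10.98 = 4865/1098 ≈ 4.430783

4.4308


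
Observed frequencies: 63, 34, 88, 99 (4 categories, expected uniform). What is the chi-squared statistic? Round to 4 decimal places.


chi2 = sum((O-E)^2/E), E = total/4
total = 284, E = 284/4 = 71
(63 - 71)^2 / 71 = 64 / 71 = 64/71 ≈ 0.901408
(34 - 71)^2 / 71 = 1369 / 71 = 1369/71 ≈ 19.281690
(88 - 71)^2 / 71 = 289 / 71 = 289/71 ≈ 4.070423
(99 - 71)^2 / 71 = 784 / 71 = 784/71 ≈ 11.042254
chi2 = 2506/71 ≈ 35.295775

35.2958


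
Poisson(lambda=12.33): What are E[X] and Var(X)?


E[X] = Var(X) = lambda = 12.33

12.33, 12.33


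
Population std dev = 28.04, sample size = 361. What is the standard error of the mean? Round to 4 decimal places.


SE = sigma / sqrt(n)
sqrt(361) = 19
SE = 28.04 / 19 = 701/475 ≈ 1.475789

1.4758


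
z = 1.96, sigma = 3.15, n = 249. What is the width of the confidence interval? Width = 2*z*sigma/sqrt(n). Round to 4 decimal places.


width = 2*z*sigma/sqrt(n)
2*z*sigma = 2 * 1.96 * 3.15 = 12.348
sqrt(249) ≈ 15.779734
width = 12.348 / 15.779734 ≈ 0.782523

0.7825


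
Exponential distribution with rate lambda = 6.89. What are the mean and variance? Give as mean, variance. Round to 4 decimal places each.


mean = 1/lam, var = 1/lam^2
mean = 1 / 6.89 = 100/689 ≈ 0.145138
lam^2 = 6.89^2 = 47.4721
var = 1 / 47.4721 ≈ 0.021065

0.1451, 0.0211


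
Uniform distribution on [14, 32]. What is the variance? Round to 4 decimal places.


Var = (b-a)^2 / 12
(b-a)^2 = (32 - 14)^2 = 324
Var = 324/12 = 27

27.0000


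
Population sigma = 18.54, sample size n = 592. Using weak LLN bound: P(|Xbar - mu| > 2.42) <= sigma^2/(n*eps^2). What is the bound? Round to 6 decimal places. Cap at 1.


bound = min(1, sigma^2/(n*eps^2))
sigma^2 = 18.54^2 = 343.7316
n*eps^2 = 592 * 2.42^2 = 592 * 5.8564 = 3466.9888
sigma^2/(n*eps^2) = 343.7316 / 3466.9888 ≈ 0.09914413

0.099144


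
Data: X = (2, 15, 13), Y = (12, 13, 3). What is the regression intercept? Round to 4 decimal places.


a = ybar - b*xbar, where b = sum((xi-xbar)(yi-ybar)) / sum((xi-xbar)^2)
n = 3, xbar = 30/3 = 10, ybar = 28/3 ≈ 9.333333
Sxy = sum((xi-xbar)(yi-ybar)) = -22
Sxx = sum((xi-xbar)^2) = 98
b = Sxy / Sxx = -11/49 ≈ -0.224490
a = 9.333333 - (-0.224490) * 10 = 1702/147 ≈ 11.578231

11.5782


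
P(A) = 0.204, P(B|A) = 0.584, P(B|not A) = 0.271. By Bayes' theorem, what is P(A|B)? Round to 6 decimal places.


P(A|B) = P(B|A)*P(A) / P(B), P(B) = P(B|A)*P(A) + P(B|not A)*P(not A)
P(B|A)*P(A) = 0.584 * 0.204 = 0.119136
P(B|not A)*P(not A) = 0.271 * 0.796 = 0.215716
P(B) = 0.119136 + 0.215716 = 0.334852
P(A|B) = 0.119136 / 0.334852 ≈ 0.35578703

0.355787


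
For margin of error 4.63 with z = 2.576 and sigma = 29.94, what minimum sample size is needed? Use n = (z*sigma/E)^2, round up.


z*sigma/E = 2.576 * 29.94 / 4.63 ≈ 16.657762
(z*sigma/E)^2 ≈ 277.481049
round up: n = 278

278


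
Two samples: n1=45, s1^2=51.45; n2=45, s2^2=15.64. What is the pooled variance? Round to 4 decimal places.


sp^2 = ((n1-1)*s1^2 + (n2-1)*s2^2)/(n1+n2-2)
(n1-1)*s1^2 = 44 * 51.45 = 2263.8
(n2-1)*s2^2 = 44 * 15.64 = 688.16
numerator = 2263.8 + 688.16 = 2951.96
n1+n2-2 = 88
sp^2 = 2951.96 / 88 = 33.545

33.5450


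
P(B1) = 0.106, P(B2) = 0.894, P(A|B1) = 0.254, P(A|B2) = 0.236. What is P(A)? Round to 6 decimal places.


P(A) = P(A|B1)*P(B1) + P(A|B2)*P(B2)
P(A|B1)*P(B1) = 0.254 * 0.106 = 0.026924
P(A|B2)*P(B2) = 0.236 * 0.894 = 0.210984
P(A) = 0.026924 + 0.210984 = 0.237908

0.237908


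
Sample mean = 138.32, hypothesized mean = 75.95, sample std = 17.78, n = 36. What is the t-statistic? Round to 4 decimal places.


t = (xbar - mu0) / (s/sqrt(n))
xbar - mu0 = 138.32 - 75.95 = 62.37
sqrt(36) = 6
s/sqrt(n) = 17.78 / 6 = 889/300 ≈ 2.96333333
t = 62.37 / 2.96333333 = 2673/127 ≈ 21.047244

21.0472


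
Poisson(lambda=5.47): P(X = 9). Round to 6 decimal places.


P = e^(-lam) * lam^k / k!
e^(-5.47) ≈ 0.004211232
lam^k = 5.47^9 ≈ 4384155.373007
k! = 9! = 362880
P = 0.004211232 * 4384155.373007 / 362880 ≈ 0.050878

0.050878


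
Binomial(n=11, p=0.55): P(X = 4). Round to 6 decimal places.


P = C(n,k) * p^k * (1-p)^(n-k)
C(11,4) = 330
p^k = 0.55^4 = 0.09150625
(1-p)^(n-k) = 0.45^7 ≈ 0.003736695
P = 330 * 0.09150625 * 0.003736695 ≈ 0.112837

0.112837


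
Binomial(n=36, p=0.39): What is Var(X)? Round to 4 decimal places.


Var = n*p*(1-p) = 36 * 0.39 * 0.61 = 8.5644

8.5644


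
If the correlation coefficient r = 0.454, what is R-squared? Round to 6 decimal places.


R^2 = r^2 = (0.454)^2 = 0.206116

0.206116


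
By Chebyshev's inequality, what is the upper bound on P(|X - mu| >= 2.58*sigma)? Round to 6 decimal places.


P <= 1/k^2
k^2 = 2.58^2 = 6.6564
1/k^2 = 1 / 6.6564 ≈ 0.15023136

0.150231


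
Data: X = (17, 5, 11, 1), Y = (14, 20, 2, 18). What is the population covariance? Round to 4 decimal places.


Cov = (1/n)*sum((xi-xbar)(yi-ybar))
n = 4, xbar = 34/4 = 8.5, ybar = 54/4 = 13.5
sum((xi-xbar)(yi-ybar)) = -81
Cov = -81 / 4 = -20.25

-20.2500


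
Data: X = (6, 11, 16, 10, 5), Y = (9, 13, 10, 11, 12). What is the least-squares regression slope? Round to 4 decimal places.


b = sum((xi-xbar)(yi-ybar)) / sum((xi-xbar)^2)
n = 5, xbar = 48/5 = 9.6, ybar = 55/5 = 11
Sxy = sum((xi-xbar)(yi-ybar)) = -1
Sxx = sum((xi-xbar)^2) = 77.2
b = Sxy / Sxx = -5/386 ≈ -0.012953

-0.0130


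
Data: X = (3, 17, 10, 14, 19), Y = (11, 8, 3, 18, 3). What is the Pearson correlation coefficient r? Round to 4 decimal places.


r = sum((xi-xbar)(yi-ybar)) / sqrt(sum((xi-xbar)^2) * sum((yi-ybar)^2))
n = 5, xbar = 63/5 = 12.6, ybar = 43/5 = 8.6
Sxy = sum((xi-xbar)(yi-ybar)) = -33.8
Sxx = sum((xi-xbar)^2) = 161.2
Syy = sum((yi-ybar)^2) = 157.2
sqrt(Sxx*Syy) ≈ 159.187437
r = Sxy / sqrt(Sxx*Syy) = -33.8 / 159.187437 ≈ -0.212328

-0.2123


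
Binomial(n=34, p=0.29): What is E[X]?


E[X] = n*p = 34 * 0.29 = 9.86

9.86


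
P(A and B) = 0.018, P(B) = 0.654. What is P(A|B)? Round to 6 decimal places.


P(A|B) = P(A and B) / P(B) = 0.018 / 0.654 = 3/109 ≈ 0.02752294

0.027523


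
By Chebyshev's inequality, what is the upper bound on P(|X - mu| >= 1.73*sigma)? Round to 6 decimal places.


P <= 1/k^2
k^2 = 1.73^2 = 2.9929
1/k^2 = 1 / 2.9929 ≈ 0.33412409

0.334124


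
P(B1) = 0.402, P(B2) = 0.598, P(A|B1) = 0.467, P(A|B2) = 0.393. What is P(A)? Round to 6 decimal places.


P(A) = P(A|B1)*P(B1) + P(A|B2)*P(B2)
P(A|B1)*P(B1) = 0.467 * 0.402 = 0.187734
P(A|B2)*P(B2) = 0.393 * 0.598 = 0.235014
P(A) = 0.187734 + 0.235014 = 0.422748

0.422748


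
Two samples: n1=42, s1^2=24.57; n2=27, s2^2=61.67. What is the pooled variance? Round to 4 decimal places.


sp^2 = ((n1-1)*s1^2 + (n2-1)*s2^2)/(n1+n2-2)
(n1-1)*s1^2 = 41 * 24.57 = 1007.37
(n2-1)*s2^2 = 26 * 61.67 = 1603.42
numerator = 1007.37 + 1603.42 = 2610.79
n1+n2-2 = 67
sp^2 = 2610.79 / 67 = 261079/6700 ≈ 38.967015

38.9670


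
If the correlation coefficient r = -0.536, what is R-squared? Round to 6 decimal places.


R^2 = r^2 = (-0.536)^2 = 0.287296

0.287296


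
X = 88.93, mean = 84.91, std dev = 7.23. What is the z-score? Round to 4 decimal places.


z = (X - mu) / sigma
X - mu = 88.93 - 84.91 = 4.02
z = 4.02 / 7.23 = 134/241 ≈ 0.556017

0.5560


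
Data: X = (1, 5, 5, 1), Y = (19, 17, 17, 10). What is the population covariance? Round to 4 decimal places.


Cov = (1/n)*sum((xi-xbar)(yi-ybar))
n = 4, xbar = 12/4 = 3, ybar = 63/4 = 15.75
sum((xi-xbar)(yi-ybar)) = 10
Cov = 10 / 4 = 2.5

2.5000


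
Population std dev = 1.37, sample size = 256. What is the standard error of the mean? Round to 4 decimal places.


SE = sigma / sqrt(n)
sqrt(256) = 16
SE = 1.37 / 16 = 0.085625

0.0856


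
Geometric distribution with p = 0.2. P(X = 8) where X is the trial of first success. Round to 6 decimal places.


P = (1-p)^(k-1) * p
(1-p)^(k-1) = 0.8^7 = 0.2097152
P = 0.2097152 * 0.2 = 0.04194304

0.041943


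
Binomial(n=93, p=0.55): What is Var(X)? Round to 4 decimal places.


Var = n*p*(1-p) = 93 * 0.55 * 0.45 = 23.0175

23.0175


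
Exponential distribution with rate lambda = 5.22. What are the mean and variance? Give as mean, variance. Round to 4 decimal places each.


mean = 1/lam, var = 1/lam^2
mean = 1 / 5.22 = 50/261 ≈ 0.191571
lam^2 = 5.22^2 = 27.2484
var = 1 / 27.2484 ≈ 0.036699

0.1916, 0.0367


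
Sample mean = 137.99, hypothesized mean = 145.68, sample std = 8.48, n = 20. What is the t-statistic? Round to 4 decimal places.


t = (xbar - mu0) / (s/sqrt(n))
xbar - mu0 = 137.99 - 145.68 = -7.69
sqrt(20) ≈ 4.47213595
s/sqrt(n) = 8.48 / 4.47213595 ≈ 1.89618564
t = -7.69 / 1.89618564 ≈ -4.055510

-4.0555


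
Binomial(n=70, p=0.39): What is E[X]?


E[X] = n*p = 70 * 0.39 = 27.3

27.3


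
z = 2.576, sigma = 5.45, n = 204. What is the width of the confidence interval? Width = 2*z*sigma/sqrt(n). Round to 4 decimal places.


width = 2*z*sigma/sqrt(n)
2*z*sigma = 2 * 2.576 * 5.45 = 28.0784
sqrt(204) ≈ 14.282857
width = 28.0784 / 14.282857 ≈ 1.965881

1.9659


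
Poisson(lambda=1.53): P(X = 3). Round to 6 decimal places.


P = e^(-lam) * lam^k / k!
e^(-1.53) ≈ 0.2165357
lam^k = 1.53^3 = 3.581577
k! = 3! = 6
P = 0.2165357 * 3.581577 / 6 ≈ 0.129257

0.129257


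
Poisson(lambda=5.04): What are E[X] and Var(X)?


E[X] = Var(X) = lambda = 5.04

5.04, 5.04


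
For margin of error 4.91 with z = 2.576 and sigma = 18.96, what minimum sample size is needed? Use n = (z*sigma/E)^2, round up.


z*sigma/E = 2.576 * 18.96 / 4.91 ≈ 9.947242
(z*sigma/E)^2 ≈ 98.947631
round up: n = 99

99


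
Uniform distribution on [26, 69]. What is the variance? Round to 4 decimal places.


Var = (b-a)^2 / 12
(b-a)^2 = (69 - 26)^2 = 1849
Var = 1849/12 ≈ 154.083333

154.0833


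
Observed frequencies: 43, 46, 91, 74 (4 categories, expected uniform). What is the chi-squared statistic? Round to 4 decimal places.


chi2 = sum((O-E)^2/E), E = total/4
total = 254, E = 254/4 = 63.5
(43 - 63.5)^2 / 63.5 = 420.25 / 63.5 = 1681/254 ≈ 6.618110
(46 - 63.5)^2 / 63.5 = 306.25 / 63.5 = 1225/254 ≈ 4.822835
(91 - 63.5)^2 / 63.5 = 756.25 / 63.5 = 3025/254 ≈ 11.909449
(74 - 63.5)^2 / 63.5 = 110.25 / 63.5 = 441/254 ≈ 1.736220
chi2 = 3186/127 ≈ 25.086614

25.0866


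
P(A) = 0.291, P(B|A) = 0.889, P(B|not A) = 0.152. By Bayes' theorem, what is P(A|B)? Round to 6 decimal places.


P(A|B) = P(B|A)*P(A) / P(B), P(B) = P(B|A)*P(A) + P(B|not A)*P(not A)
P(B|A)*P(A) = 0.889 * 0.291 = 0.258699
P(B|not A)*P(not A) = 0.152 * 0.709 = 0.107768
P(B) = 0.258699 + 0.107768 = 0.366467
P(A|B) = 0.258699 / 0.366467 ≈ 0.70592714

0.705927


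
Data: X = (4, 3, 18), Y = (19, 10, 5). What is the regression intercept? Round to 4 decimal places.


a = ybar - b*xbar, where b = sum((xi-xbar)(yi-ybar)) / sum((xi-xbar)^2)
n = 3, xbar = 25/3 ≈ 8.333333, ybar = 34/3 ≈ 11.333333
Sxy = sum((xi-xbar)(yi-ybar)) = -262/3 ≈ -87.333333
Sxx = sum((xi-xbar)^2) = 422/3 ≈ 140.666667
b = Sxy / Sxx = -131/211 ≈ -0.620853
a = 11.333333 - (-0.620853) * 8.333333 = 3483/211 ≈ 16.507109

16.5071


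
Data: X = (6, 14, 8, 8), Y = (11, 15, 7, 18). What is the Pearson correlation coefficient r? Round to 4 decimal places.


r = sum((xi-xbar)(yi-ybar)) / sqrt(sum((xi-xbar)^2) * sum((yi-ybar)^2))
n = 4, xbar = 36/4 = 9, ybar = 51/4 = 12.75
Sxy = sum((xi-xbar)(yi-ybar)) = 17
Sxx = sum((xi-xbar)^2) = 36
Syy = sum((yi-ybar)^2) = 68.75
sqrt(Sxx*Syy) ≈ 49.749372
r = Sxy / sqrt(Sxx*Syy) = 17 / 49.749372 ≈ 0.341713

0.3417


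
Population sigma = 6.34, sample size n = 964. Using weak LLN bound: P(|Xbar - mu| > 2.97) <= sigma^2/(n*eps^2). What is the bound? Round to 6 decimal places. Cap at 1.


bound = min(1, sigma^2/(n*eps^2))
sigma^2 = 6.34^2 = 40.1956
n*eps^2 = 964 * 2.97^2 = 964 * 8.8209 = 8503.3476
sigma^2/(n*eps^2) = 40.1956 / 8503.3476 ≈ 0.00472703

0.004727


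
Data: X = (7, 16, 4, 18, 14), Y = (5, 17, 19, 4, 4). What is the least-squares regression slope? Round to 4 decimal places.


b = sum((xi-xbar)(yi-ybar)) / sum((xi-xbar)^2)
n = 5, xbar = 59/5 = 11.8, ybar = 49/5 = 9.8
Sxy = sum((xi-xbar)(yi-ybar)) = -67.2
Sxx = sum((xi-xbar)^2) = 144.8
b = Sxy / Sxx = -84/181 ≈ -0.464088

-0.4641


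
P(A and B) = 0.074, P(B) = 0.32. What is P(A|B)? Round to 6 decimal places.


P(A|B) = P(A and B) / P(B) = 0.074 / 0.32 = 0.23125

0.231250


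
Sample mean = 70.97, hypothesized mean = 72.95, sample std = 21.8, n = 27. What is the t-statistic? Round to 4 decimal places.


t = (xbar - mu0) / (s/sqrt(n))
xbar - mu0 = 70.97 - 72.95 = -1.98
sqrt(27) ≈ 5.19615242
s/sqrt(n) = 21.8 / 5.19615242 ≈ 4.19541196
t = -1.98 / 4.19541196 ≈ -0.471944

-0.4719


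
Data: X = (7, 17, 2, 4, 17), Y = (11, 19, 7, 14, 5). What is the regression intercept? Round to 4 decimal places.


a = ybar - b*xbar, where b = sum((xi-xbar)(yi-ybar)) / sum((xi-xbar)^2)
n = 5, xbar = 47/5 = 9.4, ybar = 56/5 = 11.2
Sxy = sum((xi-xbar)(yi-ybar)) = 28.6
Sxx = sum((xi-xbar)^2) = 205.2
b = Sxy / Sxx = 143/1026 ≈ 0.139376
a = 11.2 - 0.139376 * 9.4 = 10147/1026 ≈ 9.889864

9.8899


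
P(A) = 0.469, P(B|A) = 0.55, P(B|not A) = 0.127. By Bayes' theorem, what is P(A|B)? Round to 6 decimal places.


P(A|B) = P(B|A)*P(A) / P(B), P(B) = P(B|A)*P(A) + P(B|not A)*P(not A)
P(B|A)*P(A) = 0.55 * 0.469 = 0.25795
P(B|not A)*P(not A) = 0.127 * 0.531 = 0.067437
P(B) = 0.25795 + 0.067437 = 0.325387
P(A|B) = 0.25795 / 0.325387 ≈ 0.79274833

0.792748


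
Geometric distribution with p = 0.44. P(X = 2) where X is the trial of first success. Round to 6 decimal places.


P = (1-p)^(k-1) * p
(1-p)^(k-1) = 0.56^1 = 0.56
P = 0.56 * 0.44 = 0.2464

0.246400


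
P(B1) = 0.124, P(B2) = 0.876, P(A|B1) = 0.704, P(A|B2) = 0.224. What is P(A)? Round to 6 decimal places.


P(A) = P(A|B1)*P(B1) + P(A|B2)*P(B2)
P(A|B1)*P(B1) = 0.704 * 0.124 = 0.087296
P(A|B2)*P(B2) = 0.224 * 0.876 = 0.196224
P(A) = 0.087296 + 0.196224 = 0.28352

0.283520


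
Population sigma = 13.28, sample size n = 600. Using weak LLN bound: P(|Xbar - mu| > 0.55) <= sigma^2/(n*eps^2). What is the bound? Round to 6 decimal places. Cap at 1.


bound = min(1, sigma^2/(n*eps^2))
sigma^2 = 13.28^2 = 176.3584
n*eps^2 = 600 * 0.55^2 = 600 * 0.3025 = 181.5
sigma^2/(n*eps^2) = 176.3584 / 181.5 ≈ 0.97167163

0.971672


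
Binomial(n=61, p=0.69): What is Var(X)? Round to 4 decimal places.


Var = n*p*(1-p) = 61 * 0.69 * 0.31 = 13.0479

13.0479


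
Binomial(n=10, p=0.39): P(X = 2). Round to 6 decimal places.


P = C(n,k) * p^k * (1-p)^(n-k)
C(10,2) = 45
p^k = 0.39^2 = 0.1521
(1-p)^(n-k) = 0.61^8 ≈ 0.01917073
P = 45 * 0.1521 * 0.01917073 ≈ 0.131214

0.131214


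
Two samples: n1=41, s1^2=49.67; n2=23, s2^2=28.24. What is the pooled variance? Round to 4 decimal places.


sp^2 = ((n1-1)*s1^2 + (n2-1)*s2^2)/(n1+n2-2)
(n1-1)*s1^2 = 40 * 49.67 = 1986.8
(n2-1)*s2^2 = 22 * 28.24 = 621.28
numerator = 1986.8 + 621.28 = 2608.08
n1+n2-2 = 62
sp^2 = 2608.08 / 62 = 32601/775 ≈ 42.065806

42.0658


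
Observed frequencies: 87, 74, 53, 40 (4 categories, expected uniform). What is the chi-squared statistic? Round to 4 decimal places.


chi2 = sum((O-E)^2/E), E = total/4
total = 254, E = 254/4 = 63.5
(87 - 63.5)^2 / 63.5 = 552.25 / 63.5 = 2209/254 ≈ 8.696850
(74 - 63.5)^2 / 63.5 = 110.25 / 63.5 = 441/254 ≈ 1.736220
(53 - 63.5)^2 / 63.5 = 110.25 / 63.5 = 441/254 ≈ 1.736220
(40 - 63.5)^2 / 63.5 = 552.25 / 63.5 = 2209/254 ≈ 8.696850
chi2 = 2650/127 ≈ 20.866142

20.8661


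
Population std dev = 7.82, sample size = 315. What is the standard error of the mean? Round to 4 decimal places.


SE = sigma / sqrt(n)
sqrt(315) ≈ 17.748239
SE = 7.82 / 17.748239 ≈ 0.440607

0.4406


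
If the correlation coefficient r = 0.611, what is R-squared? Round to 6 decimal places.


R^2 = r^2 = (0.611)^2 = 0.373321

0.373321


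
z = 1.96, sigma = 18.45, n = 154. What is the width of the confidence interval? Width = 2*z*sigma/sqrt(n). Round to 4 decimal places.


width = 2*z*sigma/sqrt(n)
2*z*sigma = 2 * 1.96 * 18.45 = 72.324
sqrt(154) ≈ 12.409674
width = 72.324 / 12.409674 ≈ 5.828034

5.8280


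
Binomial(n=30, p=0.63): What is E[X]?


E[X] = n*p = 30 * 0.63 = 18.9

18.9


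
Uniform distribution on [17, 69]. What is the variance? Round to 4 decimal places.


Var = (b-a)^2 / 12
(b-a)^2 = (69 - 17)^2 = 2704
Var = 2704/12 ≈ 225.333333

225.3333


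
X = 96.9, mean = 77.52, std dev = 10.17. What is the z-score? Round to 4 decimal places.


z = (X - mu) / sigma
X - mu = 96.9 - 77.52 = 19.38
z = 19.38 / 10.17 = 646/339 ≈ 1.905605

1.9056


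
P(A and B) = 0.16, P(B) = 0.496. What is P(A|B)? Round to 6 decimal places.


P(A|B) = P(A and B) / P(B) = 0.16 / 0.496 = 10/31 ≈ 0.32258065

0.322581


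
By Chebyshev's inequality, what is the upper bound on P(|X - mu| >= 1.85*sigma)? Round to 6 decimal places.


P <= 1/k^2
k^2 = 1.85^2 = 3.4225
1/k^2 = 1 / 3.4225 = 400/1369 ≈ 0.29218408

0.292184


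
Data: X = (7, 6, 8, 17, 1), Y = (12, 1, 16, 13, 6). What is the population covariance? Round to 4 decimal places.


Cov = (1/n)*sum((xi-xbar)(yi-ybar))
n = 5, xbar = 39/5 = 7.8, ybar = 48/5 = 9.6
sum((xi-xbar)(yi-ybar)) = 70.6
Cov = 70.6 / 5 = 14.12

14.1200


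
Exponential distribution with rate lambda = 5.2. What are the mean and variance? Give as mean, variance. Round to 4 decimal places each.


mean = 1/lam, var = 1/lam^2
mean = 1 / 5.2 = 5/26 ≈ 0.192308
lam^2 = 5.2^2 = 27.04
var = 1 / 27.04 = 25/676 ≈ 0.036982

0.1923, 0.0370


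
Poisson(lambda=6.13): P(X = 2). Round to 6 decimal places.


P = e^(-lam) * lam^k / k!
e^(-6.13) ≈ 0.002176581
lam^k = 6.13^2 = 37.5769
k! = 2! = 2
P = 0.002176581 * 37.5769 / 2 ≈ 0.040895

0.040895


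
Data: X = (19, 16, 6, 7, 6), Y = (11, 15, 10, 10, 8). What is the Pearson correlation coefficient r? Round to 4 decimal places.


r = sum((xi-xbar)(yi-ybar)) / sqrt(sum((xi-xbar)^2) * sum((yi-ybar)^2))
n = 5, xbar = 54/5 = 10.8, ybar = 54/5 = 10.8
Sxy = sum((xi-xbar)(yi-ybar)) = 43.8
Sxx = sum((xi-xbar)^2) = 154.8
Syy = sum((yi-ybar)^2) = 26.8
sqrt(Sxx*Syy) ≈ 64.409937
r = Sxy / sqrt(Sxx*Syy) = 43.8 / 64.409937 ≈ 0.680019

0.6800


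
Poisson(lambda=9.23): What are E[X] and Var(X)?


E[X] = Var(X) = lambda = 9.23

9.23, 9.23


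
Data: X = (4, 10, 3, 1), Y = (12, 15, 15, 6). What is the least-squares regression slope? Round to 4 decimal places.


b = sum((xi-xbar)(yi-ybar)) / sum((xi-xbar)^2)
n = 4, xbar = 18/4 = 4.5, ybar = 48/4 = 12
Sxy = sum((xi-xbar)(yi-ybar)) = 33
Sxx = sum((xi-xbar)^2) = 45
b = Sxy / Sxx = 11/15 ≈ 0.733333

0.7333


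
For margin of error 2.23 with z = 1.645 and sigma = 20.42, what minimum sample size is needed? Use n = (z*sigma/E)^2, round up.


z*sigma/E = 1.645 * 20.42 / 2.23 ≈ 15.063184
(z*sigma/E)^2 ≈ 226.899508
round up: n = 227

227


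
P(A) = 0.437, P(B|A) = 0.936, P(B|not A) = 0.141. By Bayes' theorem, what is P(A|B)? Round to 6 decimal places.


P(A|B) = P(B|A)*P(A) / P(B), P(B) = P(B|A)*P(A) + P(B|not A)*P(not A)
P(B|A)*P(A) = 0.936 * 0.437 = 0.409032
P(B|not A)*P(not A) = 0.141 * 0.563 = 0.079383
P(B) = 0.409032 + 0.079383 = 0.488415
P(A|B) = 0.409032 / 0.488415 ≈ 0.83746814

0.837468


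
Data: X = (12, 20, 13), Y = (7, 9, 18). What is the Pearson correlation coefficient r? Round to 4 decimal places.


r = sum((xi-xbar)(yi-ybar)) / sqrt(sum((xi-xbar)^2) * sum((yi-ybar)^2))
n = 3, xbar = 45/3 = 15, ybar = 34/3 ≈ 11.333333
Sxy = sum((xi-xbar)(yi-ybar)) = -12
Sxx = sum((xi-xbar)^2) = 38
Syy = sum((yi-ybar)^2) = 206/3 ≈ 68.666667
sqrt(Sxx*Syy) ≈ 51.081634
r = Sxy / sqrt(Sxx*Syy) = -12 / 51.081634 ≈ -0.234918

-0.2349


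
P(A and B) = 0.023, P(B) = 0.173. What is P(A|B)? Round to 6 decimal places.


P(A|B) = P(A and B) / P(B) = 0.023 / 0.173 = 23/173 ≈ 0.13294798

0.132948


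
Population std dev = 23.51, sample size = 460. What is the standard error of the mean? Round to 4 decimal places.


SE = sigma / sqrt(n)
sqrt(460) ≈ 21.447611
SE = 23.51 / 21.447611 ≈ 1.096159

1.0962


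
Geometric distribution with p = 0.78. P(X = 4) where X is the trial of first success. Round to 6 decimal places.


P = (1-p)^(k-1) * p
(1-p)^(k-1) = 0.22^3 = 0.010648
P = 0.010648 * 0.78 = 0.00830544

0.008305


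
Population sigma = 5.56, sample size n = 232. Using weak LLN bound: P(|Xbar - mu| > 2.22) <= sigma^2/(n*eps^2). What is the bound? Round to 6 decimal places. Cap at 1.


bound = min(1, sigma^2/(n*eps^2))
sigma^2 = 5.56^2 = 30.9136
n*eps^2 = 232 * 2.22^2 = 232 * 4.9284 = 1143.3888
sigma^2/(n*eps^2) = 30.9136 / 1143.3888 ≈ 0.02703682

0.027037


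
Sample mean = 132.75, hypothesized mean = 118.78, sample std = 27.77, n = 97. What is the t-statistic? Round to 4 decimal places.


t = (xbar - mu0) / (s/sqrt(n))
xbar - mu0 = 132.75 - 118.78 = 13.97
sqrt(97) ≈ 9.84885780
s/sqrt(n) = 27.77 / 9.84885780 ≈ 2.81961630
t = 13.97 / 2.81961630 ≈ 4.954575

4.9546


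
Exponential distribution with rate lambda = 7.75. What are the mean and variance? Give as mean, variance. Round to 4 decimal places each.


mean = 1/lam, var = 1/lam^2
mean = 1 / 7.75 = 4/31 ≈ 0.129032
lam^2 = 7.75^2 = 60.0625
var = 1 / 60.0625 = 16/961 ≈ 0.016649

0.1290, 0.0166


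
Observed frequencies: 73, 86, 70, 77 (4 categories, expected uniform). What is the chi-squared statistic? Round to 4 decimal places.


chi2 = sum((O-E)^2/E), E = total/4
total = 306, E = 306/4 = 76.5
(73 - 76.5)^2 / 76.5 = 12.25 / 76.5 = 49/306 ≈ 0.160131
(86 - 76.5)^2 / 76.5 = 90.25 / 76.5 = 361/306 ≈ 1.179739
(70 - 76.5)^2 / 76.5 = 42.25 / 76.5 = 169/306 ≈ 0.552288
(77 - 76.5)^2 / 76.5 = 0.25 / 76.5 = 1/306 ≈ 0.003268
chi2 = 290/153 ≈ 1.895425

1.8954


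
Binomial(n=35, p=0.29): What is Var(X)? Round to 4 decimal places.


Var = n*p*(1-p) = 35 * 0.29 * 0.71 = 7.2065

7.2065


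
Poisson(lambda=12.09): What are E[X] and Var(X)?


E[X] = Var(X) = lambda = 12.09

12.09, 12.09


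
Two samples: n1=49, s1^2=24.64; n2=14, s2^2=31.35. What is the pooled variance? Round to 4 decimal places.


sp^2 = ((n1-1)*s1^2 + (n2-1)*s2^2)/(n1+n2-2)
(n1-1)*s1^2 = 48 * 24.64 = 1182.72
(n2-1)*s2^2 = 13 * 31.35 = 407.55
numerator = 1182.72 + 407.55 = 1590.27
n1+n2-2 = 61
sp^2 = 1590.27 / 61 = 26.07

26.0700


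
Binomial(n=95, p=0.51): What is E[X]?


E[X] = n*p = 95 * 0.51 = 48.45

48.45


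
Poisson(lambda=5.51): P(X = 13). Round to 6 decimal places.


P = e^(-lam) * lam^k / k!
e^(-5.51) ≈ 0.004046107
lam^k = 5.51^13 ≈ 4314900495.784080
k! = 13! = 6227020800
P = 0.004046107 * 4314900495.784080 / 6227020800 ≈ 0.002804

0.002804


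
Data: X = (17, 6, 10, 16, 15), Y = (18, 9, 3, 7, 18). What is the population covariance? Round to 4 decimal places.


Cov = (1/n)*sum((xi-xbar)(yi-ybar))
n = 5, xbar = 64/5 = 12.8, ybar = 55/5 = 11
sum((xi-xbar)(yi-ybar)) = 68
Cov = 68 / 5 = 13.6

13.6000


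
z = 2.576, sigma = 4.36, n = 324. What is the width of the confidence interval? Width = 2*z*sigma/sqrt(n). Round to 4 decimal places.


width = 2*z*sigma/sqrt(n)
2*z*sigma = 2 * 2.576 * 4.36 = 22.46272
sqrt(324) = 18
width = 22.46272 / 18 ≈ 1.247929

1.2479


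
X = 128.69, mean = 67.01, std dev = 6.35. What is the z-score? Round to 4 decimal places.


z = (X - mu) / sigma
X - mu = 128.69 - 67.01 = 61.68
z = 61.68 / 6.35 = 6168/635 ≈ 9.713386

9.7134


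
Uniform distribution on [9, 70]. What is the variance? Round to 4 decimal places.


Var = (b-a)^2 / 12
(b-a)^2 = (70 - 9)^2 = 3721
Var = 3721/12 ≈ 310.083333

310.0833


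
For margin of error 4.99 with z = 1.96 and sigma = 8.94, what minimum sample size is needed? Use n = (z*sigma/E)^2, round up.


z*sigma/E = 1.96 * 8.94 / 4.99 ≈ 3.511503
(z*sigma/E)^2 ≈ 12.330653
round up: n = 13

13


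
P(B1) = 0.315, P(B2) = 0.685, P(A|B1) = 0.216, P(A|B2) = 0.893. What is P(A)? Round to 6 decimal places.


P(A) = P(A|B1)*P(B1) + P(A|B2)*P(B2)
P(A|B1)*P(B1) = 0.216 * 0.315 = 0.06804
P(A|B2)*P(B2) = 0.893 * 0.685 = 0.611705
P(A) = 0.06804 + 0.611705 = 0.679745

0.679745


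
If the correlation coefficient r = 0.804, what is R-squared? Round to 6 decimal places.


R^2 = r^2 = (0.804)^2 = 0.646416

0.646416


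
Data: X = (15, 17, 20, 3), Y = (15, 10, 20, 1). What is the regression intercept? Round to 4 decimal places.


a = ybar - b*xbar, where b = sum((xi-xbar)(yi-ybar)) / sum((xi-xbar)^2)
n = 4, xbar = 55/4 = 13.75, ybar = 46/4 = 11.5
Sxy = sum((xi-xbar)(yi-ybar)) = 165.5
Sxx = sum((xi-xbar)^2) = 166.75
b = Sxy / Sxx = 662/667 ≈ 0.992504
a = 11.5 - 0.992504 * 13.75 = -1432/667 ≈ -2.146927

-2.1469


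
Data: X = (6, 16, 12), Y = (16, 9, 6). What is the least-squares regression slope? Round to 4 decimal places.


b = sum((xi-xbar)(yi-ybar)) / sum((xi-xbar)^2)
n = 3, xbar = 34/3 ≈ 11.333333, ybar = 31/3 ≈ 10.333333
Sxy = sum((xi-xbar)(yi-ybar)) = -118/3 ≈ -39.333333
Sxx = sum((xi-xbar)^2) = 152/3 ≈ 50.666667
b = Sxy / Sxx = -59/76 ≈ -0.776316

-0.7763


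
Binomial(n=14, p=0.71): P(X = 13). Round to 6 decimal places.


P = C(n,k) * p^k * (1-p)^(n-k)
C(14,13) = 14
p^k = 0.71^13 ≈ 0.01165087
(1-p)^(n-k) = 0.29^1 = 0.29
P = 14 * 0.01165087 * 0.29 ≈ 0.047303

0.047303


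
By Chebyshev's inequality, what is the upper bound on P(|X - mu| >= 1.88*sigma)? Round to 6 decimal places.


P <= 1/k^2
k^2 = 1.88^2 = 3.5344
1/k^2 = 1 / 3.5344 = 625/2209 ≈ 0.28293345

0.282933


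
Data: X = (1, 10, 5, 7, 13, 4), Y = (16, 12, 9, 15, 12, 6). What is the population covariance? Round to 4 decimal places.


Cov = (1/n)*sum((xi-xbar)(yi-ybar))
n = 6, xbar = 40/6 = 20/3 ≈ 6.666667, ybar = 70/6 = 35/3 ≈ 11.666667
sum((xi-xbar)(yi-ybar)) = -2/3 ≈ -0.666667
Cov = -0.666667 / 6 = -1/9 ≈ -0.111111

-0.1111


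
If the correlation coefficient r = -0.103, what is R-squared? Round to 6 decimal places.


R^2 = r^2 = (-0.103)^2 = 0.010609

0.010609


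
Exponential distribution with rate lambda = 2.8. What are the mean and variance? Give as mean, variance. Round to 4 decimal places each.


mean = 1/lam, var = 1/lam^2
mean = 1 / 2.8 = 5/14 ≈ 0.357143
lam^2 = 2.8^2 = 7.84
var = 1 / 7.84 = 25/196 ≈ 0.127551

0.3571, 0.1276


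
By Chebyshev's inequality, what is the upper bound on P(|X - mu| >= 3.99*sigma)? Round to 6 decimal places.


P <= 1/k^2
k^2 = 3.99^2 = 15.9201
1/k^2 = 1 / 15.9201 ≈ 0.06281368

0.062814


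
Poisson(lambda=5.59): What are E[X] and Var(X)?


E[X] = Var(X) = lambda = 5.59

5.59, 5.59


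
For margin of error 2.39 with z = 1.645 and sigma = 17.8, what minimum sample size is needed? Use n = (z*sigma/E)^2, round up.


z*sigma/E = 1.645 * 17.8 / 2.39 = 29281/2390 ≈ 12.251464
(z*sigma/E)^2 ≈ 150.098381
round up: n = 151

151


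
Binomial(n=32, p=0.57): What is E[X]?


E[X] = n*p = 32 * 0.57 = 18.24

18.24


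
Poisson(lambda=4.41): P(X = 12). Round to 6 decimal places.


P = e^(-lam) * lam^k / k!
e^(-4.41) ≈ 0.01215518
lam^k = 4.41^12 ≈ 54108198.377273
k! = 12! = 479001600
P = 0.01215518 * 54108198.377273 / 479001600 ≈ 0.001373

0.001373


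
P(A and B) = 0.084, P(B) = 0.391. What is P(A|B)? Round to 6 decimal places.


P(A|B) = P(A and B) / P(B) = 0.084 / 0.391 = 84/391 ≈ 0.21483376

0.214834


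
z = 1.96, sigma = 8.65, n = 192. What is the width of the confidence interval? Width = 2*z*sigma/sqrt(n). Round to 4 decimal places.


width = 2*z*sigma/sqrt(n)
2*z*sigma = 2 * 1.96 * 8.65 = 33.908
sqrt(192) ≈ 13.856406
width = 33.908 / 13.856406 ≈ 2.447099

2.4471


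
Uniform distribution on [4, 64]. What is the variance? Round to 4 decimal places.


Var = (b-a)^2 / 12
(b-a)^2 = (64 - 4)^2 = 3600
Var = 3600/12 = 300

300.0000


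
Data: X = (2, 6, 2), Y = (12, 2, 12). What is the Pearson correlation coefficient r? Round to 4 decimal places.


r = sum((xi-xbar)(yi-ybar)) / sqrt(sum((xi-xbar)^2) * sum((yi-ybar)^2))
n = 3, xbar = 10/3 ≈ 3.333333, ybar = 26/3 ≈ 8.666667
Sxy = sum((xi-xbar)(yi-ybar)) = -80/3 ≈ -26.666667
Sxx = sum((xi-xbar)^2) = 32/3 ≈ 10.666667
Syy = sum((yi-ybar)^2) = 200/3 ≈ 66.666667
sqrt(Sxx*Syy) = 80/3 ≈ 26.666667
r = Sxy / sqrt(Sxx*Syy) = -26.666667 / 26.666667 = -1

-1.0000


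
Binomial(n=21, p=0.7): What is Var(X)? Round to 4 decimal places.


Var = n*p*(1-p) = 21 * 0.7 * 0.3 = 4.41

4.4100


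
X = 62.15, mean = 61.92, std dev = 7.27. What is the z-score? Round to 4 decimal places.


z = (X - mu) / sigma
X - mu = 62.15 - 61.92 = 0.23
z = 0.23 / 7.27 = 23/727 ≈ 0.031637

0.0316


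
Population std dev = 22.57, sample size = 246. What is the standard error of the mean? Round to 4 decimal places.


SE = sigma / sqrt(n)
sqrt(246) ≈ 15.684387
SE = 22.57 / 15.684387 ≈ 1.439011

1.4390


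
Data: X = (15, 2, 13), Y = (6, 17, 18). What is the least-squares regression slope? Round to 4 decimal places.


b = sum((xi-xbar)(yi-ybar)) / sum((xi-xbar)^2)
n = 3, xbar = 30/3 = 10, ybar = 41/3 ≈ 13.666667
Sxy = sum((xi-xbar)(yi-ybar)) = -52
Sxx = sum((xi-xbar)^2) = 98
b = Sxy / Sxx = -26/49 ≈ -0.530612

-0.5306


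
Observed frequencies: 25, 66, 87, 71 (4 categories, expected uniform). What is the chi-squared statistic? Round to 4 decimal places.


chi2 = sum((O-E)^2/E), E = total/4
total = 249, E = 249/4 = 62.25
(25 - 62.25)^2 / 62.25 = 1387.5625 / 62.25 = 22201/996 ≈ 22.290161
(66 - 62.25)^2 / 62.25 = 14.0625 / 62.25 = 75/332 ≈ 0.225904
(87 - 62.25)^2 / 62.25 = 612.5625 / 62.25 = 3267/332 ≈ 9.840361
(71 - 62.25)^2 / 62.25 = 76.5625 / 62.25 = 1225/996 ≈ 1.229920
chi2 = 8363/249 ≈ 33.586345

33.5863
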